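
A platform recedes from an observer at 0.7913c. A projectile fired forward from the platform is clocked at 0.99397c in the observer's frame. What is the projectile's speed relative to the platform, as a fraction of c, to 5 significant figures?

Inverse velocity addition: u' = (u − v)/(1 − uv/c²)
= (0.99397 − 0.7913)/(1 − 0.99397×0.7913) = 0.20267/0.2134715 = 0.94940

u' ≈ 0.94940c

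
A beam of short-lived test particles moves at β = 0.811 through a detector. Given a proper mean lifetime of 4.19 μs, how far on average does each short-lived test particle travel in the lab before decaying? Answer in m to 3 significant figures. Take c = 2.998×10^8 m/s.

γ = 1/√(1 − 0.811²) = 1.7093
Dilated lifetime: Δt = γτ₀ = 1.7093 × 4.19 μs = 7.1618 μs
d = vΔt = 0.811c × 7.1618 μs = 2.4314×10^8 m/s × 7.1618×10^-6 s = 1740 m

d ≈ 1740 m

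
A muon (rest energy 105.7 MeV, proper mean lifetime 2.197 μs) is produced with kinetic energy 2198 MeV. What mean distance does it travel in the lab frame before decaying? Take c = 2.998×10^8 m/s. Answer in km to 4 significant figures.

d ≈ 14.34 km

γ = 1 + K/(m₀c²) = 1 + 2198/105.7 = 21.7947
β = √(1 − 1/γ²) = 0.998947
Dilated lifetime: γτ₀ = 21.7947 × 2.197 μs = 47.8830 μs
d = βc·γτ₀ = 0.998947 × (2.998×10^8 m/s) × 4.78830×10^-5 s = 14.34 km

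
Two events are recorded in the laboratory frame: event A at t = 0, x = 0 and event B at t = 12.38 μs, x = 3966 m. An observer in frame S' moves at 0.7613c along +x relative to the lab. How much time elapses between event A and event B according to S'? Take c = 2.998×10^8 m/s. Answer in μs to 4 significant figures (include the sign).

Δt' ≈ 3.561 μs

γ = 1/√(1 − 0.7613²) = 1.54226
Δt' = γ(Δt − vΔx/c²) = 1.54226 × (12.38 μs − 0.7613×3966 m / (2.998×10^8 m/s))
= 1.54226 × (2.30890 μs) = 3.561 μs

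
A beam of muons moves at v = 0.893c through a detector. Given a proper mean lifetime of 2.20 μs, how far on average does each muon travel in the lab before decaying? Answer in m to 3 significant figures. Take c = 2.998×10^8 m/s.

d ≈ 1310 m

γ = 1/√(1 − 0.893²) = 2.2219
Dilated lifetime: Δt = γτ₀ = 2.2219 × 2.20 μs = 4.8883 μs
d = vΔt = 0.893c × 4.8883 μs = 2.6772×10^8 m/s × 4.8883×10^-6 s = 1310 m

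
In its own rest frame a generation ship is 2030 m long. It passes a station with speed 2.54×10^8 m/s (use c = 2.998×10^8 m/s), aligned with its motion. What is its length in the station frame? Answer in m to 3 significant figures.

L ≈ 1080 m

β = v/c = 2.54×10^8 / 2.998×10^8 = 0.84723
γ = 1/√(1 − 0.84723²) = 1.8824
Length contraction: L = L₀/γ = 2030/1.8824 = 1080 m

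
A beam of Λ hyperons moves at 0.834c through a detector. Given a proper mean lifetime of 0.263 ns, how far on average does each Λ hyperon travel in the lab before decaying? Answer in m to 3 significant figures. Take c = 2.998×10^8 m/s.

d ≈ 0.119 m

γ = 1/√(1 − 0.834²) = 1.8124
Dilated lifetime: Δt = γτ₀ = 1.8124 × 0.263 ns = 0.47665 ns
d = vΔt = 0.834c × 0.47665 ns = 2.5003×10^8 m/s × 4.7665×10^-10 s = 0.119 m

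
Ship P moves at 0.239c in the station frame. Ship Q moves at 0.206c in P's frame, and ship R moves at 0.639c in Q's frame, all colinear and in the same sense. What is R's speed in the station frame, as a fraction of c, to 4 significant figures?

u ≈ 0.8364c

Compose boost 2: (0.206 + 0.239)/(1 + 0.206×0.239) = 0.4450/1.04923 = 0.424119
Compose boost 3: (0.639 + 0.424119)/(1 + 0.639×0.424119) = 1.06312/1.27101 = 0.8364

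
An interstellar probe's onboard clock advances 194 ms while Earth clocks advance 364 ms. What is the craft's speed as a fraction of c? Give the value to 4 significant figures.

γ = Δt/τ₀ = 364/194 = 1.87629
β = √(1 − 1/γ²) = √(1 − 1/1.87629²) = 0.8461

β ≈ 0.8461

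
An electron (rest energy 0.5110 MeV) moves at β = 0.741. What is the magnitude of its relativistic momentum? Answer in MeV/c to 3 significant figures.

γ = 1/√(1 − 0.741²) = 1.4892
p = γβm₀c = 1.4892 × 0.741 × 0.5110 MeV/c = 0.564 MeV/c

p ≈ 0.564 MeV/c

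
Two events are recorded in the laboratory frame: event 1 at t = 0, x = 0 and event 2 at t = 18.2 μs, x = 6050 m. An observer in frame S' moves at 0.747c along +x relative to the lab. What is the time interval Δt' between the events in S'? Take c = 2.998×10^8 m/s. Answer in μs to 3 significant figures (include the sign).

γ = 1/√(1 − 0.747²) = 1.5042
Δt' = γ(Δt − vΔx/c²) = 1.5042 × (18.2 μs − 0.747×6050 m / (2.998×10^8 m/s))
= 1.5042 × (3.1255 μs) = 4.70 μs

Δt' ≈ 4.70 μs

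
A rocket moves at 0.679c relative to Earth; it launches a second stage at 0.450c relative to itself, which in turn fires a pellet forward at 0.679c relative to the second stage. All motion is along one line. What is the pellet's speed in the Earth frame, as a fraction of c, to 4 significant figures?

Compose boost 2: (0.450 + 0.679)/(1 + 0.450×0.679) = 1.129/1.30555 = 0.864770
Compose boost 3: (0.679 + 0.864770)/(1 + 0.679×0.864770) = 1.54377/1.58718 = 0.9727

u ≈ 0.9727c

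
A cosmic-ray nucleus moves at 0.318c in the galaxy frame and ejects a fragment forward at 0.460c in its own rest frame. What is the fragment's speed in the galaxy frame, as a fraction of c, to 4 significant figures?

u ≈ 0.6787c

Compose boost 2: (0.460 + 0.318)/(1 + 0.460×0.318) = 0.7780/1.14628 = 0.6787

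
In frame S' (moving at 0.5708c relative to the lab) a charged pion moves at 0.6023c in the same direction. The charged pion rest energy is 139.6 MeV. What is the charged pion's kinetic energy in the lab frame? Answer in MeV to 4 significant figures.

K ≈ 146.6 MeV

u_lab = (0.6023 + 0.5708)/(1 + 0.6023×0.5708) = 0.8729768
γ = 1/√(1 − 0.8729768²) = 2.05018
K = (γ − 1)m₀c² = (2.05018 − 1) × 139.6 = 1.05018 × 139.6 = 146.6 MeV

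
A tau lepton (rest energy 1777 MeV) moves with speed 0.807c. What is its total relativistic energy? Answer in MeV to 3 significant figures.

γ = 1/√(1 − 0.807²) = 1.6933
E = γm₀c² = 1.6933 × 1777 MeV = 3010 MeV

E ≈ 3010 MeV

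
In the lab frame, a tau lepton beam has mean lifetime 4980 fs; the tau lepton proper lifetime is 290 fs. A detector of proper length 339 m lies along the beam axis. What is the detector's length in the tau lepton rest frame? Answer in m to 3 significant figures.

L ≈ 19.7 m

Time dilation ⇒ γ = Δt/τ₀ = 4980/290 = 17.172
Length contraction: L = L₀/γ = 339/17.172 = 19.7 m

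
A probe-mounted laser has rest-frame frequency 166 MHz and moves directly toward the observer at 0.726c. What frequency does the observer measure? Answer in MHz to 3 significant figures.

f_obs ≈ 417 MHz

Relativistic Doppler: f_obs = f_src √((1+β)/(1−β))
= 166 × √(1.7260/0.27400) = 166 × 2.5098 = 417 MHz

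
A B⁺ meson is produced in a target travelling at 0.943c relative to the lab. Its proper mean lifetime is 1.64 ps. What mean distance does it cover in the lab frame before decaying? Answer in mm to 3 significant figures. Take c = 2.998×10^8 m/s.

d ≈ 1.39 mm

γ = 1/√(1 − 0.943²) = 3.0049
Dilated lifetime: Δt = γτ₀ = 3.0049 × 1.64 ps = 4.9280 ps
d = vΔt = 0.943c × 4.9280 ps = 2.8271×10^8 m/s × 4.9280×10^-12 s = 1.39 mm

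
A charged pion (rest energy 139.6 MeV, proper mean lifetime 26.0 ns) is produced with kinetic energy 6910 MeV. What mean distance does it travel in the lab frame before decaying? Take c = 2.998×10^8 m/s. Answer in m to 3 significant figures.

γ = 1 + K/(m₀c²) = 1 + 6910/139.6 = 50.499
β = √(1 − 1/γ²) = 0.99980
Dilated lifetime: γτ₀ = 50.499 × 26.0 ns = 1313.0 ns
d = βc·γτ₀ = 0.99980 × (2.998×10^8 m/s) × 1.3130×10^-6 s = 394 m

d ≈ 394 m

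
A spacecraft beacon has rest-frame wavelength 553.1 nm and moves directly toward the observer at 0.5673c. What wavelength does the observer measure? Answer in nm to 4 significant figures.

Relativistic Doppler: λ_obs = λ_src √((1−β)/(1+β))
= 553.1 × √(0.432700/1.56730) = 553.1 × 0.525433 = 290.6 nm

λ_obs ≈ 290.6 nm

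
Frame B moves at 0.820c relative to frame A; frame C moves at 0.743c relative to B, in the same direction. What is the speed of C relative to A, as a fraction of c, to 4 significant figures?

u ≈ 0.9713c

Compose boost 2: (0.743 + 0.820)/(1 + 0.743×0.820) = 1.563/1.60926 = 0.9713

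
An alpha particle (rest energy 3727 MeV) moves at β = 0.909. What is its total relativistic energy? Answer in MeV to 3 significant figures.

E ≈ 8940 MeV

γ = 1/√(1 − 0.909²) = 2.3993
E = γm₀c² = 2.3993 × 3727 MeV = 8940 MeV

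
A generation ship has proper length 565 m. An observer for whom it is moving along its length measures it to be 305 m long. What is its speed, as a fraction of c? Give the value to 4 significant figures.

β ≈ 0.8418

γ = L₀/L = 565/305 = 1.85246
β = √(1 − 1/γ²) = 0.8418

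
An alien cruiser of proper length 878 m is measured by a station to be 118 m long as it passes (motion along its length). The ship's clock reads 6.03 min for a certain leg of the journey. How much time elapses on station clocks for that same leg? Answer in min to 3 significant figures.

Length contraction ⇒ γ = L₀/L = 878/118 = 7.4407
Time dilation: Δt = γτ₀ = 7.4407 × 6.03 min = 44.9 min

Δt ≈ 44.9 min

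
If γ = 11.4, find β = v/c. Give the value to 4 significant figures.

β ≈ 0.9961

β = √(1 − 1/γ²) = √(1 − 1/11.4²) = √(0.992305) = 0.9961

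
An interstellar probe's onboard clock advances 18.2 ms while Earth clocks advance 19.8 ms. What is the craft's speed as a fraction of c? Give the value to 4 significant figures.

γ = Δt/τ₀ = 19.8/18.2 = 1.08791
β = √(1 − 1/γ²) = √(1 − 1/1.08791²) = 0.3938

β ≈ 0.3938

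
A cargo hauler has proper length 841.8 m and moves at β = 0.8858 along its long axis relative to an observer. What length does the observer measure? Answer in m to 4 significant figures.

L ≈ 390.7 m

γ = 1/√(1 − 0.8858²) = 2.15486
Length contraction: L = L₀/γ = 841.8/2.15486 = 390.7 m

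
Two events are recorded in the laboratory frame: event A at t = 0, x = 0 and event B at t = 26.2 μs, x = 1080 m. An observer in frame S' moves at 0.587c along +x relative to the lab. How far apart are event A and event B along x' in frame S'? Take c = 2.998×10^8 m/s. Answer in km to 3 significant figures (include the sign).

γ = 1/√(1 − 0.587²) = 1.2352
Δx' = γ(Δx − vΔt) = 1.2352 × (1080 m − 0.587×(2.998×10^8 m/s)×26.2×10^-6 s)
= 1.2352 × (-3530.7 m) = -4.36 km

Δx' ≈ -4.36 km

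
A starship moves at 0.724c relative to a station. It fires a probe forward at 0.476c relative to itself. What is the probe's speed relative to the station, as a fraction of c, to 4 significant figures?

Relativistic velocity addition: u = (u' + v)/(1 + u'v/c²)
= (0.476 + 0.724)/(1 + 0.476×0.724) = 1.200/1.34462 = 0.8924

u ≈ 0.8924c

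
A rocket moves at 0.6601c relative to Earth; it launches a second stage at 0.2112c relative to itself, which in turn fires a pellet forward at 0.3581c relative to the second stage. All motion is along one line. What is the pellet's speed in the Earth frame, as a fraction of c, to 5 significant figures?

u ≈ 0.88143c

Compose boost 2: (0.2112 + 0.6601)/(1 + 0.2112×0.6601) = 0.87130/1.139413 = 0.7646919
Compose boost 3: (0.3581 + 0.7646919)/(1 + 0.3581×0.7646919) = 1.122792/1.273836 = 0.88143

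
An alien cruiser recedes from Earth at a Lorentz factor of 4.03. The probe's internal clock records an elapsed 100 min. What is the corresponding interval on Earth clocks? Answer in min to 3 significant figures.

Δt ≈ 403 min

γ = 4.03 (given)
Time dilation: Δt = γτ₀ = 4.03 × 100 min = 403 min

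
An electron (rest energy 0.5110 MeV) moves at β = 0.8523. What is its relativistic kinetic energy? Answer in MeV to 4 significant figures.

γ = 1/√(1 − 0.8523²) = 1.91185
K = (γ − 1)m₀c² = (1.91185 − 1) × 0.5110 MeV = 0.911851 × 0.5110 MeV = 0.4660 MeV

K ≈ 0.4660 MeV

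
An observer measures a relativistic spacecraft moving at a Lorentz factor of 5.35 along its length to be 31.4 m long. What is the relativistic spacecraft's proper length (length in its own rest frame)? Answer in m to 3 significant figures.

L₀ ≈ 168 m

γ = 5.35 (given)
L₀ = γL = 5.35 × 31.4 = 168 m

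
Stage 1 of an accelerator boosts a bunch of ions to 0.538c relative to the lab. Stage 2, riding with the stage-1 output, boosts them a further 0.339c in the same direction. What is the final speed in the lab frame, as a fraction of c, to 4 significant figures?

u ≈ 0.7417c

Compose boost 2: (0.339 + 0.538)/(1 + 0.339×0.538) = 0.8770/1.18238 = 0.7417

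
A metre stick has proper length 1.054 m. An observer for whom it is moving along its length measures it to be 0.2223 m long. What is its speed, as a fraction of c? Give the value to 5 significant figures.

β ≈ 0.97751

γ = L₀/L = 1.054/0.2223 = 4.741341
β = √(1 − 1/γ²) = 0.97751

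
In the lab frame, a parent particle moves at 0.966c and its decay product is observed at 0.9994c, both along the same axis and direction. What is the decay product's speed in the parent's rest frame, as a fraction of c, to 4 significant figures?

u' ≈ 0.9659c

Inverse velocity addition: u' = (u − v)/(1 − uv/c²)
= (0.9994 − 0.966)/(1 − 0.9994×0.966) = 0.03340/0.0345796 = 0.9659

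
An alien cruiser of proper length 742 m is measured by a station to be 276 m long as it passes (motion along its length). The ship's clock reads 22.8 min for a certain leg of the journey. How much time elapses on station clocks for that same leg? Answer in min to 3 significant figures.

Length contraction ⇒ γ = L₀/L = 742/276 = 2.6884
Time dilation: Δt = γτ₀ = 2.6884 × 22.8 min = 61.3 min

Δt ≈ 61.3 min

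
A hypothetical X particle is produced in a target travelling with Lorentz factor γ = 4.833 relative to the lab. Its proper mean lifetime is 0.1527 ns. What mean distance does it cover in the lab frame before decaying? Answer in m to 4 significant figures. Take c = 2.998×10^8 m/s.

d ≈ 0.2165 m

β = √(1 − 1/γ²) = √(1 − 1/4.833²) = 0.978360
Dilated lifetime: Δt = γτ₀ = 4.833 × 0.1527 ns = 0.737999 ns
d = vΔt = 0.978360c × 0.737999 ns = 2.93312×10^8 m/s × 7.37999×10^-10 s = 0.2165 m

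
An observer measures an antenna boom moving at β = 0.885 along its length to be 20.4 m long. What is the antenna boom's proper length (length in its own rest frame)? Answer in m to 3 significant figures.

γ = 1/√(1 − 0.885²) = 2.1478
L₀ = γL = 2.1478 × 20.4 = 43.8 m

L₀ ≈ 43.8 m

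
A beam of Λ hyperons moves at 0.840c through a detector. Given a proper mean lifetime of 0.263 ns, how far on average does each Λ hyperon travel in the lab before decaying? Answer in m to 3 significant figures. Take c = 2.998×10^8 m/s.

d ≈ 0.122 m

γ = 1/√(1 − 0.840²) = 1.8430
Dilated lifetime: Δt = γτ₀ = 1.8430 × 0.263 ns = 0.48472 ns
d = vΔt = 0.840c × 0.48472 ns = 2.5183×10^8 m/s × 4.8472×10^-10 s = 0.122 m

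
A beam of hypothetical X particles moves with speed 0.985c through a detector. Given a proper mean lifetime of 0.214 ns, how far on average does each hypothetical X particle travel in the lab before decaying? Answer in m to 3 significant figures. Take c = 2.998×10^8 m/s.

γ = 1/√(1 − 0.985²) = 5.7953
Dilated lifetime: Δt = γτ₀ = 5.7953 × 0.214 ns = 1.2402 ns
d = vΔt = 0.985c × 1.2402 ns = 2.9530×10^8 m/s × 1.2402×10^-9 s = 0.366 m

d ≈ 0.366 m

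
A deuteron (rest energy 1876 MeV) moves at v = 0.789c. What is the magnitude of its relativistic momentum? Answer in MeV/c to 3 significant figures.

γ = 1/√(1 − 0.789²) = 1.6276
p = γβm₀c = 1.6276 × 0.789 × 1876 MeV/c = 2410 MeV/c

p ≈ 2410 MeV/c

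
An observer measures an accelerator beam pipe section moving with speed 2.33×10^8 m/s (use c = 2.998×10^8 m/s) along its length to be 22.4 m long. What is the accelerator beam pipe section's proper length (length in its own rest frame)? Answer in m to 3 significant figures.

β = v/c = 2.33×10^8 / 2.998×10^8 = 0.77718
γ = 1/√(1 − 0.77718²) = 1.5891
L₀ = γL = 1.5891 × 22.4 = 35.6 m

L₀ ≈ 35.6 m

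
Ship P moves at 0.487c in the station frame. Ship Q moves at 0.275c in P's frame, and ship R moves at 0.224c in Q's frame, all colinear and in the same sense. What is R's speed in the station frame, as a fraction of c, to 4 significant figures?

Compose boost 2: (0.275 + 0.487)/(1 + 0.275×0.487) = 0.7620/1.13393 = 0.672002
Compose boost 3: (0.224 + 0.672002)/(1 + 0.224×0.672002) = 0.896002/1.15053 = 0.7788

u ≈ 0.7788c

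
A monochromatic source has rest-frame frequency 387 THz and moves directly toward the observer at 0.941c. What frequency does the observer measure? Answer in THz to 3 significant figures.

f_obs ≈ 2220 THz

Relativistic Doppler: f_obs = f_src √((1+β)/(1−β))
= 387 × √(1.9410/0.059000) = 387 × 5.7357 = 2220 THz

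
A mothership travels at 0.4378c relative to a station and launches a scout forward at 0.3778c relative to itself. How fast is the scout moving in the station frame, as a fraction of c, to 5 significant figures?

Compose boost 2: (0.3778 + 0.4378)/(1 + 0.3778×0.4378) = 0.81560/1.165401 = 0.69985

u ≈ 0.69985c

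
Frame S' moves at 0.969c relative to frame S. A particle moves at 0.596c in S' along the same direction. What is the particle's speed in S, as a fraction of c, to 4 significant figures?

Relativistic velocity addition: u = (u' + v)/(1 + u'v/c²)
= (0.596 + 0.969)/(1 + 0.596×0.969) = 1.565/1.57752 = 0.9921

u ≈ 0.9921c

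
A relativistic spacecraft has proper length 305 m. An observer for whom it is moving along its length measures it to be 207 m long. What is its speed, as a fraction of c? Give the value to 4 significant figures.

β ≈ 0.7344

γ = L₀/L = 305/207 = 1.47343
β = √(1 − 1/γ²) = 0.7344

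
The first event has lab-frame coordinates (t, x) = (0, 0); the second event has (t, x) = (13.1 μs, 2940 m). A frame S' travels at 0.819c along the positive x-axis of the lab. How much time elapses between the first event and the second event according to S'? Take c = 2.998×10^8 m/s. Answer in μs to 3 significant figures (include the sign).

γ = 1/√(1 − 0.819²) = 1.7428
Δt' = γ(Δt − vΔx/c²) = 1.7428 × (13.1 μs − 0.819×2940 m / (2.998×10^8 m/s))
= 1.7428 × (5.0684 μs) = 8.83 μs

Δt' ≈ 8.83 μs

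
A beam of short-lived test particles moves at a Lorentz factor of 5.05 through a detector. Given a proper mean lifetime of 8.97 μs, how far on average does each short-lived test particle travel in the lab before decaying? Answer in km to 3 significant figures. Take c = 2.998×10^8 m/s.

β = √(1 − 1/γ²) = √(1 − 1/5.05²) = 0.98020
Dilated lifetime: Δt = γτ₀ = 5.05 × 8.97 μs = 45.299 μs
d = vΔt = 0.98020c × 45.299 μs = 2.9386×10^8 m/s × 4.5299×10^-5 s = 13.3 km

d ≈ 13.3 km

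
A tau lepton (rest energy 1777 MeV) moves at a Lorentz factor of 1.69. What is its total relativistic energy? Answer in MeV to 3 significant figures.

γ = 1.69 (given)
E = γm₀c² = 1.69 × 1777 MeV = 3000 MeV

E ≈ 3000 MeV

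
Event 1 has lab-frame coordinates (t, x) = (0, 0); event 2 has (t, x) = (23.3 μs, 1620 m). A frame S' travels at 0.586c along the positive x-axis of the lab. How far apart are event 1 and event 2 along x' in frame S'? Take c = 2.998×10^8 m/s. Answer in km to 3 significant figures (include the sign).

γ = 1/√(1 − 0.586²) = 1.2341
Δx' = γ(Δx − vΔt) = 1.2341 × (1620 m − 0.586×(2.998×10^8 m/s)×23.3×10^-6 s)
= 1.2341 × (-2473.4 m) = -3.05 km

Δx' ≈ -3.05 km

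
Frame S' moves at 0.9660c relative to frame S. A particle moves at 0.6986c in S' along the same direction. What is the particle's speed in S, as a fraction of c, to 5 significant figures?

u ≈ 0.99388c

Relativistic velocity addition: u = (u' + v)/(1 + u'v/c²)
= (0.6986 + 0.9660)/(1 + 0.6986×0.9660) = 1.6646/1.674848 = 0.99388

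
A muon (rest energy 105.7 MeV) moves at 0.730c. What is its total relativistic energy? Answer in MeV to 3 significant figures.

E ≈ 155 MeV

γ = 1/√(1 − 0.730²) = 1.4632
E = γm₀c² = 1.4632 × 105.7 MeV = 155 MeV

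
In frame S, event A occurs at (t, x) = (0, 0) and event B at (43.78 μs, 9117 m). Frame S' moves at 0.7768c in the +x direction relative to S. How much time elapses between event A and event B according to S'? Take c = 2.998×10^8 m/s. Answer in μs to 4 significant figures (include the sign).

Δt' ≈ 32.01 μs

γ = 1/√(1 − 0.7768²) = 1.58794
Δt' = γ(Δt − vΔx/c²) = 1.58794 × (43.78 μs − 0.7768×9117 m / (2.998×10^8 m/s))
= 1.58794 × (20.1573 μs) = 32.01 μs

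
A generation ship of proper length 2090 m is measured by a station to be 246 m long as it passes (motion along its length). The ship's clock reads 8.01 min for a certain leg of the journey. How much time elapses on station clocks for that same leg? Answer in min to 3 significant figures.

Length contraction ⇒ γ = L₀/L = 2090/246 = 8.4959
Time dilation: Δt = γτ₀ = 8.4959 × 8.01 min = 68.1 min

Δt ≈ 68.1 min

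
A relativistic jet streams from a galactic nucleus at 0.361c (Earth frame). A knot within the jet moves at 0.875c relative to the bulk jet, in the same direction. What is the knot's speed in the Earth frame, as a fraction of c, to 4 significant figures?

u ≈ 0.9393c

Relativistic velocity addition: u = (u' + v)/(1 + u'v/c²)
= (0.875 + 0.361)/(1 + 0.875×0.361) = 1.236/1.31588 = 0.9393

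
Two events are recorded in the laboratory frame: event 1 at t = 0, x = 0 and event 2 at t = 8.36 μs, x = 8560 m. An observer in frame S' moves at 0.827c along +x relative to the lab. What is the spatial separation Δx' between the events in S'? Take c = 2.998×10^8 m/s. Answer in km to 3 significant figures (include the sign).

γ = 1/√(1 − 0.827²) = 1.7787
Δx' = γ(Δx − vΔt) = 1.7787 × (8560 m − 0.827×(2.998×10^8 m/s)×8.36×10^-6 s)
= 1.7787 × (6487.3 m) = 11.5 km

Δx' ≈ 11.5 km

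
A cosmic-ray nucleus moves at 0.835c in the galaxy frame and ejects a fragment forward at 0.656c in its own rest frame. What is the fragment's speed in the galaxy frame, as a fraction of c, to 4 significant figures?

Compose boost 2: (0.656 + 0.835)/(1 + 0.656×0.835) = 1.491/1.54776 = 0.9633

u ≈ 0.9633c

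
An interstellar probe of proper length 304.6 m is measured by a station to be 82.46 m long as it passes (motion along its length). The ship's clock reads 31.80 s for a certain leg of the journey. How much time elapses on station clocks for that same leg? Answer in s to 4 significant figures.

Length contraction ⇒ γ = L₀/L = 304.6/82.46 = 3.69391
Time dilation: Δt = γτ₀ = 3.69391 × 31.80 s = 117.5 s

Δt ≈ 117.5 s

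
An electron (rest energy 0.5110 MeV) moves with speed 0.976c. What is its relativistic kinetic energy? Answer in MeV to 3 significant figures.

K ≈ 1.84 MeV

γ = 1/√(1 − 0.976²) = 4.5920
K = (γ − 1)m₀c² = (4.5920 − 1) × 0.5110 MeV = 3.5920 × 0.5110 MeV = 1.84 MeV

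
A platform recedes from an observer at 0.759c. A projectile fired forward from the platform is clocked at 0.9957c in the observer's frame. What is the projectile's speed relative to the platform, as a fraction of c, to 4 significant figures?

Inverse velocity addition: u' = (u − v)/(1 − uv/c²)
= (0.9957 − 0.759)/(1 − 0.9957×0.759) = 0.2367/0.244264 = 0.9690

u' ≈ 0.9690c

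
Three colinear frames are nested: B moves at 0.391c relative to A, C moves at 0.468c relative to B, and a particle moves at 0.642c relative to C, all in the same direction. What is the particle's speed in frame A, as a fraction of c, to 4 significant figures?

Compose boost 2: (0.468 + 0.391)/(1 + 0.468×0.391) = 0.8590/1.18299 = 0.726127
Compose boost 3: (0.642 + 0.726127)/(1 + 0.642×0.726127) = 1.36813/1.46617 = 0.9331

u ≈ 0.9331c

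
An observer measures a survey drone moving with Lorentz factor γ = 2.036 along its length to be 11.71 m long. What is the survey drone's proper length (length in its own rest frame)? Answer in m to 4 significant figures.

L₀ ≈ 23.84 m

γ = 2.036 (given)
L₀ = γL = 2.036 × 11.71 = 23.84 m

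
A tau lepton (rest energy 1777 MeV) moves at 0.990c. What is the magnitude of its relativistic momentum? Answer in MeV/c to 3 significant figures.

p ≈ 12500 MeV/c

γ = 1/√(1 − 0.990²) = 7.0888
p = γβm₀c = 7.0888 × 0.990 × 1777 MeV/c = 12500 MeV/c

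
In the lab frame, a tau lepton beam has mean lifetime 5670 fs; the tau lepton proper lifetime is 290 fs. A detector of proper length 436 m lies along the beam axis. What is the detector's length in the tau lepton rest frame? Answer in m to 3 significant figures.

Time dilation ⇒ γ = Δt/τ₀ = 5670/290 = 19.552
Length contraction: L = L₀/γ = 436/19.552 = 22.3 m

L ≈ 22.3 m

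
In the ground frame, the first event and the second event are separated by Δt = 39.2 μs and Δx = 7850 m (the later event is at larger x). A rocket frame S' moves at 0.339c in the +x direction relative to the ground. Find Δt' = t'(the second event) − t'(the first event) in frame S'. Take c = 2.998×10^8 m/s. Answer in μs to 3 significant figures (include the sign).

Δt' ≈ 32.2 μs

γ = 1/√(1 − 0.339²) = 1.0629
Δt' = γ(Δt − vΔx/c²) = 1.0629 × (39.2 μs − 0.339×7850 m / (2.998×10^8 m/s))
= 1.0629 × (30.324 μs) = 32.2 μs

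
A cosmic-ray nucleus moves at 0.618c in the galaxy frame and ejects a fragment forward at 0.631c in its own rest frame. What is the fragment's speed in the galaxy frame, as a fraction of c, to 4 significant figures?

u ≈ 0.8986c

Compose boost 2: (0.631 + 0.618)/(1 + 0.631×0.618) = 1.249/1.38996 = 0.8986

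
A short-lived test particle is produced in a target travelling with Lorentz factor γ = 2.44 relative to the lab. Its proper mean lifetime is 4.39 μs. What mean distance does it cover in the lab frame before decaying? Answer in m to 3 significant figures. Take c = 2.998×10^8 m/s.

d ≈ 2930 m

β = √(1 − 1/γ²) = √(1 − 1/2.44²) = 0.91216
Dilated lifetime: Δt = γτ₀ = 2.44 × 4.39 μs = 10.712 μs
d = vΔt = 0.91216c × 10.712 μs = 2.7347×10^8 m/s × 1.0712×10^-5 s = 2930 m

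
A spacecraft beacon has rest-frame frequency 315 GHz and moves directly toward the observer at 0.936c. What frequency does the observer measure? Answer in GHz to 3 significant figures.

f_obs ≈ 1730 GHz

Relativistic Doppler: f_obs = f_src √((1+β)/(1−β))
= 315 × √(1.9360/0.064000) = 315 × 5.5000 = 1730 GHz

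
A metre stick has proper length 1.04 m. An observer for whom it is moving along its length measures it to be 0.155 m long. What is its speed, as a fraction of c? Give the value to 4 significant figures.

γ = L₀/L = 1.04/0.155 = 6.70968
β = √(1 − 1/γ²) = 0.9888

β ≈ 0.9888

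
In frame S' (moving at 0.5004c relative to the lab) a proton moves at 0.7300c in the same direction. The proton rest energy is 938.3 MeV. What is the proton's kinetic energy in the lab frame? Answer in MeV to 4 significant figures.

u_lab = (0.7300 + 0.5004)/(1 + 0.7300×0.5004) = 0.9011992
γ = 1/√(1 − 0.9011992²) = 2.30731
K = (γ − 1)m₀c² = (2.30731 − 1) × 938.3 = 1.30731 × 938.3 = 1227 MeV

K ≈ 1227 MeV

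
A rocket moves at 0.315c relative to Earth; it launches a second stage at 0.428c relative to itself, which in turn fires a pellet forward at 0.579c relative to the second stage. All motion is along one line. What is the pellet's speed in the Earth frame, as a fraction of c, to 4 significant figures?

u ≈ 0.8946c

Compose boost 2: (0.428 + 0.315)/(1 + 0.428×0.315) = 0.7430/1.13482 = 0.654729
Compose boost 3: (0.579 + 0.654729)/(1 + 0.579×0.654729) = 1.23373/1.37909 = 0.8946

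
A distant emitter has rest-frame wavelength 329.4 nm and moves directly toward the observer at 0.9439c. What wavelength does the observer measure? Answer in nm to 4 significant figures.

Relativistic Doppler: λ_obs = λ_src √((1−β)/(1+β))
= 329.4 × √(0.0561000/1.94390) = 329.4 × 0.169881 = 55.96 nm

λ_obs ≈ 55.96 nm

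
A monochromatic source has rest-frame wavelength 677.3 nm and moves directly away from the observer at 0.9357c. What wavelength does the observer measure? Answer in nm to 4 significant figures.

Relativistic Doppler: λ_obs = λ_src √((1+β)/(1−β))
= 677.3 × √(1.93570/0.0643000) = 677.3 × 5.48673 = 3716 nm

λ_obs ≈ 3716 nm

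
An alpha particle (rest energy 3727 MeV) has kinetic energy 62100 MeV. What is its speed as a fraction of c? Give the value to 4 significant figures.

β ≈ 0.9984

γ = 1 + K/(m₀c²) = 1 + 62100/3727 = 17.6622
β = √(1 − 1/γ²) = 0.9984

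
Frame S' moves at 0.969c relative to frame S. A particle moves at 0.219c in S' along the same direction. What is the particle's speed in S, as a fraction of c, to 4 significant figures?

Relativistic velocity addition: u = (u' + v)/(1 + u'v/c²)
= (0.219 + 0.969)/(1 + 0.219×0.969) = 1.188/1.21221 = 0.9800

u ≈ 0.9800c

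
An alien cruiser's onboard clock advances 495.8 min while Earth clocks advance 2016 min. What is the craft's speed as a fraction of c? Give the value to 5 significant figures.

γ = Δt/τ₀ = 2016/495.8 = 4.066156
β = √(1 − 1/γ²) = √(1 − 1/4.066156²) = 0.96929

β ≈ 0.96929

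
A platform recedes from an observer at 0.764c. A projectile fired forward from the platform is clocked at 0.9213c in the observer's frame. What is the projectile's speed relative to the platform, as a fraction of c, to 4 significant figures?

Inverse velocity addition: u' = (u − v)/(1 − uv/c²)
= (0.9213 − 0.764)/(1 − 0.9213×0.764) = 0.1573/0.296127 = 0.5312

u' ≈ 0.5312c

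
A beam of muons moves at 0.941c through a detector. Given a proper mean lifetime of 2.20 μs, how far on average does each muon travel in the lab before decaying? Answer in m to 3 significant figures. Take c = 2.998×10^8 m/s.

d ≈ 1830 m

γ = 1/√(1 − 0.941²) = 2.9550
Dilated lifetime: Δt = γτ₀ = 2.9550 × 2.20 μs = 6.5011 μs
d = vΔt = 0.941c × 6.5011 μs = 2.8211×10^8 m/s × 6.5011×10^-6 s = 1830 m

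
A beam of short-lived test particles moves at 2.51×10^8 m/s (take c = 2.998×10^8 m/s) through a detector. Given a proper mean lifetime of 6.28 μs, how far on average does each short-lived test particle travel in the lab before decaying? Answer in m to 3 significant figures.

β = v/c = 2.51×10^8 / 2.998×10^8 = 0.83722
γ = 1/√(1 − 0.83722²) = 1.8286
Dilated lifetime: Δt = γτ₀ = 1.8286 × 6.28 μs = 11.484 μs
d = vΔt = 0.83722c × 11.484 μs = 2.5100×10^8 m/s × 1.1484×10^-5 s = 2880 m

d ≈ 2880 m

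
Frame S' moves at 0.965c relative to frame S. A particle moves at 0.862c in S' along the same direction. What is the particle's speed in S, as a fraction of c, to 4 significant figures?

Relativistic velocity addition: u = (u' + v)/(1 + u'v/c²)
= (0.862 + 0.965)/(1 + 0.862×0.965) = 1.827/1.83183 = 0.9974

u ≈ 0.9974c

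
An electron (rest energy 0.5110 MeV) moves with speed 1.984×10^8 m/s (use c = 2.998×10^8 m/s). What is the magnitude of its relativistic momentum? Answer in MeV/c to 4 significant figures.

β = v/c = 1.984×10^8 / 2.998×10^8 = 0.661775
γ = 1/√(1 − 0.661775²) = 1.33386
p = γβm₀c = 1.33386 × 0.661775 × 0.5110 MeV/c = 0.4511 MeV/c

p ≈ 0.4511 MeV/c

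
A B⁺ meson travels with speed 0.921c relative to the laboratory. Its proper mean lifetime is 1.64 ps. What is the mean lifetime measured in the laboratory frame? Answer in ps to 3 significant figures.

Δt ≈ 4.21 ps

γ = 1/√(1 − 0.921²) = 2.5670
Time dilation: Δt = γτ₀ = 2.5670 × 1.64 ps = 4.21 ps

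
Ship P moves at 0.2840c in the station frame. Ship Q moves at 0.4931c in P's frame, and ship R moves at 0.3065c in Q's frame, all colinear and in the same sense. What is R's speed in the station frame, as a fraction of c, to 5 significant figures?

u ≈ 0.81737c

Compose boost 2: (0.4931 + 0.2840)/(1 + 0.4931×0.2840) = 0.77710/1.140040 = 0.6816425
Compose boost 3: (0.3065 + 0.6816425)/(1 + 0.3065×0.6816425) = 0.9881425/1.208923 = 0.81737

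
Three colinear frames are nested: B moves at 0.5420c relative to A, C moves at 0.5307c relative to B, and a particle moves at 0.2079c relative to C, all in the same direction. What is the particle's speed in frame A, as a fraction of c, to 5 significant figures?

u ≈ 0.88730c

Compose boost 2: (0.5307 + 0.5420)/(1 + 0.5307×0.5420) = 1.0727/1.287639 = 0.8330748
Compose boost 3: (0.2079 + 0.8330748)/(1 + 0.2079×0.8330748) = 1.040975/1.173196 = 0.88730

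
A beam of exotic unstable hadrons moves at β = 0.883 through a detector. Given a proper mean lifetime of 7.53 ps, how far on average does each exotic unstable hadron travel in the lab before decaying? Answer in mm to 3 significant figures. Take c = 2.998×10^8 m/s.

d ≈ 4.25 mm

γ = 1/√(1 − 0.883²) = 2.1305
Dilated lifetime: Δt = γτ₀ = 2.1305 × 7.53 ps = 16.043 ps
d = vΔt = 0.883c × 16.043 ps = 2.6472×10^8 m/s × 1.6043×10^-11 s = 4.25 mm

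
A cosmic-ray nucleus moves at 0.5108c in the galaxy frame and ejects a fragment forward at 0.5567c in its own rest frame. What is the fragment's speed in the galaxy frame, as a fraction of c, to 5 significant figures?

Compose boost 2: (0.5567 + 0.5108)/(1 + 0.5567×0.5108) = 1.0675/1.284362 = 0.83115

u ≈ 0.83115c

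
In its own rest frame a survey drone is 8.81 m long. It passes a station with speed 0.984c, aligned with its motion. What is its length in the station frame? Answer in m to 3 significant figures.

γ = 1/√(1 − 0.984²) = 5.6127
Length contraction: L = L₀/γ = 8.81/5.6127 = 1.57 m

L ≈ 1.57 m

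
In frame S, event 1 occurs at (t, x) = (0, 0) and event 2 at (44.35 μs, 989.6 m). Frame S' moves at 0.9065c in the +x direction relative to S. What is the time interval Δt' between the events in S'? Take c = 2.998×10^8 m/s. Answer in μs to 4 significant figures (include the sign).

γ = 1/√(1 − 0.9065²) = 2.36851
Δt' = γ(Δt − vΔx/c²) = 2.36851 × (44.35 μs − 0.9065×989.6 m / (2.998×10^8 m/s))
= 2.36851 × (41.3578 μs) = 97.96 μs

Δt' ≈ 97.96 μs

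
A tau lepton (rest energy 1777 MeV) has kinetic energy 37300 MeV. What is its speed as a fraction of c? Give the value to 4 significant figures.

γ = 1 + K/(m₀c²) = 1 + 37300/1777 = 21.9904
β = √(1 − 1/γ²) = 0.9990

β ≈ 0.9990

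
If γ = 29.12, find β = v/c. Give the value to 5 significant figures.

β = √(1 − 1/γ²) = √(1 − 1/29.12²) = √(0.9988207) = 0.99941

β ≈ 0.99941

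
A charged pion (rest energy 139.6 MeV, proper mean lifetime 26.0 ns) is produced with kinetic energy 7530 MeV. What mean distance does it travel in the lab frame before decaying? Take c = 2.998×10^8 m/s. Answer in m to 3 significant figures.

γ = 1 + K/(m₀c²) = 1 + 7530/139.6 = 54.940
β = √(1 − 1/γ²) = 0.99983
Dilated lifetime: γτ₀ = 54.940 × 26.0 ns = 1428.4 ns
d = βc·γτ₀ = 0.99983 × (2.998×10^8 m/s) × 1.4284×10^-6 s = 428 m

d ≈ 428 m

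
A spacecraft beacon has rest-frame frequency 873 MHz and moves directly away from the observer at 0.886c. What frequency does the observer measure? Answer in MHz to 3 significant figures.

Relativistic Doppler: f_obs = f_src √((1−β)/(1+β))
= 873 × √(0.11400/1.8860) = 873 × 0.24586 = 215 MHz

f_obs ≈ 215 MHz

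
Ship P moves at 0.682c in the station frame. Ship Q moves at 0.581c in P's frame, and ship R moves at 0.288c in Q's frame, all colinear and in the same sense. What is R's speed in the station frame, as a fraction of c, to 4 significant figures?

u ≈ 0.9461c

Compose boost 2: (0.581 + 0.682)/(1 + 0.581×0.682) = 1.263/1.39624 = 0.904571
Compose boost 3: (0.288 + 0.904571)/(1 + 0.288×0.904571) = 1.19257/1.26052 = 0.9461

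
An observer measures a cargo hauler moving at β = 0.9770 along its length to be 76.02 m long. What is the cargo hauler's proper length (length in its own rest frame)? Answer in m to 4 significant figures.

L₀ ≈ 356.5 m

γ = 1/√(1 − 0.9770²) = 4.68957
L₀ = γL = 4.68957 × 76.02 = 356.5 m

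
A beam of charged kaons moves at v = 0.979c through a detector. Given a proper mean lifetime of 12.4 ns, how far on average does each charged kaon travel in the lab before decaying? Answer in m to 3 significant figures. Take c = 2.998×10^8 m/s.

γ = 1/√(1 − 0.979²) = 4.9053
Dilated lifetime: Δt = γτ₀ = 4.9053 × 12.4 ns = 60.826 ns
d = vΔt = 0.979c × 60.826 ns = 2.9350×10^8 m/s × 6.0826×10^-8 s = 17.9 m

d ≈ 17.9 m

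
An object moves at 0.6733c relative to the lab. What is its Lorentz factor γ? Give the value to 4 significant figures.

γ ≈ 1.353

γ = 1/√(1 − β²) = 1/√(1 − 0.6733²) = 1/√(0.546667) = 1.353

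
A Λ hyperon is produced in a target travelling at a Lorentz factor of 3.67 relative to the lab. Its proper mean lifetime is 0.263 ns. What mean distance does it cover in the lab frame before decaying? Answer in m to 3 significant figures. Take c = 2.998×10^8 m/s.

β = √(1 − 1/γ²) = √(1 − 1/3.67²) = 0.96216
Dilated lifetime: Δt = γτ₀ = 3.67 × 0.263 ns = 0.96521 ns
d = vΔt = 0.96216c × 0.96521 ns = 2.8846×10^8 m/s × 9.6521×10^-10 s = 0.278 m

d ≈ 0.278 m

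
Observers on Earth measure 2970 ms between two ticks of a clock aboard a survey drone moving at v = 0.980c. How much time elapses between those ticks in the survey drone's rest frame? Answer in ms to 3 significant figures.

γ = 1/√(1 − 0.980²) = 5.0252
Proper time: τ₀ = Δt/γ = 2970/5.0252 = 591 ms

τ₀ ≈ 591 ms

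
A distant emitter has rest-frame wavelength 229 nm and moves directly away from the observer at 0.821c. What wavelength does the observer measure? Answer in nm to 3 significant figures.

λ_obs ≈ 730 nm

Relativistic Doppler: λ_obs = λ_src √((1+β)/(1−β))
= 229 × √(1.8210/0.17900) = 229 × 3.1895 = 730 nm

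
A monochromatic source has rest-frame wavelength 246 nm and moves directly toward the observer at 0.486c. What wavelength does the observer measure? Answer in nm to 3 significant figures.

λ_obs ≈ 145 nm

Relativistic Doppler: λ_obs = λ_src √((1−β)/(1+β))
= 246 × √(0.51400/1.4860) = 246 × 0.58813 = 145 nm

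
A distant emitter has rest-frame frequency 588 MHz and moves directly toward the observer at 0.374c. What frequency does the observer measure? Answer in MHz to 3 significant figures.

f_obs ≈ 871 MHz

Relativistic Doppler: f_obs = f_src √((1+β)/(1−β))
= 588 × √(1.3740/0.62600) = 588 × 1.4815 = 871 MHz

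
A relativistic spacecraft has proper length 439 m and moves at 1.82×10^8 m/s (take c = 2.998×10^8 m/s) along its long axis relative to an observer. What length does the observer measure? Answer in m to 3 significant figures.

β = v/c = 1.82×10^8 / 2.998×10^8 = 0.60707
γ = 1/√(1 − 0.60707²) = 1.2584
Length contraction: L = L₀/γ = 439/1.2584 = 349 m

L ≈ 349 m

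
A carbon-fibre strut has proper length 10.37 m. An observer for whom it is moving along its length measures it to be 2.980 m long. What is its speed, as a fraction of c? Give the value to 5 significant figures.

γ = L₀/L = 10.37/2.980 = 3.479866
β = √(1 − 1/γ²) = 0.95782

β ≈ 0.95782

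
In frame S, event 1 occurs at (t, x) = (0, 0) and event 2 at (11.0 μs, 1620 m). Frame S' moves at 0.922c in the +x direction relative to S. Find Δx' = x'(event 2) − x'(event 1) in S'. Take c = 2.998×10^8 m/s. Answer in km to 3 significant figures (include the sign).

γ = 1/√(1 − 0.922²) = 2.5827
Δx' = γ(Δx − vΔt) = 2.5827 × (1620 m − 0.922×(2.998×10^8 m/s)×11.0×10^-6 s)
= 2.5827 × (-1420.6 m) = -3.67 km

Δx' ≈ -3.67 km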